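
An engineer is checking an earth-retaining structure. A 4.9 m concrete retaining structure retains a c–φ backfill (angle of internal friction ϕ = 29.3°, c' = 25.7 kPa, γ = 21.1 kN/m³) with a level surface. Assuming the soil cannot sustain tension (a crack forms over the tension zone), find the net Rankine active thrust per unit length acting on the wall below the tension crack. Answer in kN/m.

K_a = 0.3428; √K_a = 0.5855.
Tension-crack depth z_c = 2c/(γ√K_a) = 2×25.7/(21.1×0.5855) = 4.160 m.
σ_a at base = K_a γ H − 2c√K_a = 0.3428×21.1×4.9 − 2×25.7×0.5855 = 5.350 kPa.
P_a = ½ × 5.350 × (H − z_c) = 0.5×5.350×0.7396 = 1.978 kN/m.

1.98 kN/m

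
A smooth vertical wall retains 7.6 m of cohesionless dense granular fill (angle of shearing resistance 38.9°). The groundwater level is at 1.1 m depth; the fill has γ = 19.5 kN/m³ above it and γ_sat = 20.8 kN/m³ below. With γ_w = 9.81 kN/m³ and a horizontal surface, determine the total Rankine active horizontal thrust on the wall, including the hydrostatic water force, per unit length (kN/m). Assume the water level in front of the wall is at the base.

K_a = tan²(45° − φ/2) = 0.2285.
γ' = 20.8 − 9.81 = 10.99 kN/m³. Depth below WT = 6.5 m.
σ'_h at WT = K_a γ d_w = 4.902 kPa; at base = 4.902 + K_a γ' × 6.5 = 21.23 kPa.
P₁ (0–1.1 m) = ½×4.902×1.1 = 2.696. P₂ (1.1–7.6 m) = ½(4.902+21.23)×6.5 = 84.92.
P_w = ½ γ_w h₂² = 0.5×9.81×6.5² = 207.2. Total = 2.696+84.92+207.2 = 294.9 kN/m.

295 kN/m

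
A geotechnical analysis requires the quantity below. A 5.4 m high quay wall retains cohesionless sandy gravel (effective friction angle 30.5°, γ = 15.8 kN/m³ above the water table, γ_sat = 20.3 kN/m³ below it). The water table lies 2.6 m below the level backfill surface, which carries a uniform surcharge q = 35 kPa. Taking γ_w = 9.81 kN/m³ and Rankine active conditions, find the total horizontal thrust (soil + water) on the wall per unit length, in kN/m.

K_a = tan²(45° − φ/2) = 0.3267.
γ' = 20.3 − 9.81 = 10.49 kN/m³. h₂ = H − d_w = 2.8 m.
σ'_h: at surface K_a·q = 11.43; at WT K_a(q+γd_w) = 24.85; at base K_a(q+γd_w+γ'h₂) = 34.45 kPa.
P₁ = ½(11.43+24.85)×2.6 = 47.17; P₂ = ½(24.85+34.45)×2.8 = 83.02; P_w = ½γ_w h₂² = 38.46.
Total = 47.17+83.02+38.46 = 168.6 kN/m.

169 kN/m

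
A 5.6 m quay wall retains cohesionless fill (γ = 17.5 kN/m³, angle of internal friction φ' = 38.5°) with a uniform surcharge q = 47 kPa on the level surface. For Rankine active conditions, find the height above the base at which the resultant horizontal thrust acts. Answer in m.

2.32 m

K_a = 0.2327.
Triangular part P₁ = ½K_aγH² = 63.84 at H/3 = 1.867 m; rectangular part P₂ = K_a q H = 61.23 at H/2 = 2.800 m.
ȳ = (P₁·1.867 + P₂·2.800)/(P₁+P₂) = 2.324 m.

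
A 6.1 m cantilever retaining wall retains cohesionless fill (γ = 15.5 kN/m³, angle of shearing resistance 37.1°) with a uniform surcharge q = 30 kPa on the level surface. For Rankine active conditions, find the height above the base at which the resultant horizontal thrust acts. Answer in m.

K_a = 0.2475.
Triangular part P₁ = ½K_aγH² = 71.37 at H/3 = 2.033 m; rectangular part P₂ = K_a q H = 45.29 at H/2 = 3.050 m.
ȳ = (P₁·2.033 + P₂·3.050)/(P₁+P₂) = 2.428 m.

2.43 m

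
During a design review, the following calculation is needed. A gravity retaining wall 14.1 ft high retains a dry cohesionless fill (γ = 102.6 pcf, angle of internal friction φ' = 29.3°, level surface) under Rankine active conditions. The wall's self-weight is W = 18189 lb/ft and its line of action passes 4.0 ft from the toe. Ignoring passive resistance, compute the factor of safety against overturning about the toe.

4.43

K_a = tan²(45° − 29.3°/2) = 0.3428.
P_a = ½K_aγH² = 0.5×0.3428×102.6×14.1² = 3497 lb/ft, acting at H/3 = 4.700 ft above the base.
Overturning moment M_o = P_a × H/3 = 3497 × 4.700 = 16430.
Resisting moment M_r = W × 4.0 = 18189 × 4.0 = 72760.
FS_overturning = M_r/M_o = 72760/16430 = 4.427.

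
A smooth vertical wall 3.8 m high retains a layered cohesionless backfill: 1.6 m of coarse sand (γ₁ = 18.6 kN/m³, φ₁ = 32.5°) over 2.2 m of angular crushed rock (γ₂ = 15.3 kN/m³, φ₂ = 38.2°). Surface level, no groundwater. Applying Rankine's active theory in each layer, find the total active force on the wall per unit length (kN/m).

31.3 kN/m

K_a1 = tan²(45°−32.5°/2) = 0.3010; K_a2 = tan²(45°−38.2°/2) = 0.2358.
Layer 1: σ at base = K_a1 γ₁ h₁ = 8.957 kPa; P₁ = ½×8.957×1.6 = 7.166.
Layer 2: σ_v at top = γ₁h₁ = 29.76; σ_h top = K_a2×29.76 = 7.017; σ_h base = K_a2×(29.76+15.3×2.2) = 14.95.
P₂ = ½(7.017+14.95)×2.2 = 24.17. Total P_a = 7.166+24.17 = 31.33 kN/m.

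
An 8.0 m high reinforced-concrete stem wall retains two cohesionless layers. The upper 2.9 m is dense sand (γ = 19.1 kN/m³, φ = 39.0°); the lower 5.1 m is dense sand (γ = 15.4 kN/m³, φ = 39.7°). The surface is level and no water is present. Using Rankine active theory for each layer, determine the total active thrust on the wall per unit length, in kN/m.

125 kN/m

K_a1 = tan²(45°−39.0°/2) = 0.2275; K_a2 = tan²(45°−39.7°/2) = 0.2204.
Layer 1: σ at base = K_a1 γ₁ h₁ = 12.60 kPa; P₁ = ½×12.60×2.9 = 18.27.
Layer 2: σ_v at top = γ₁h₁ = 55.39; σ_h top = K_a2×55.39 = 12.21; σ_h base = K_a2×(55.39+15.4×5.1) = 29.52.
P₂ = ½(12.21+29.52)×5.1 = 106.4. Total P_a = 18.27+106.4 = 124.7 kN/m.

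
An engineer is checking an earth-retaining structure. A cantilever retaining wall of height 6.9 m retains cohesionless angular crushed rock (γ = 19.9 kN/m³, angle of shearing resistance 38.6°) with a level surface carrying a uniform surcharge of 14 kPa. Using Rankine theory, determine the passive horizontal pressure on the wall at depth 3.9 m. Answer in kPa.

K_p = (1 + sin φ)/(1 − sin φ) = 4.317.
σ_v = γz + q = 19.9 × 3.9 + 14 = 91.61 kPa.
σ_h = K_p σ_v = 4.317 × 91.61 = 395.5 kPa.

396 kPa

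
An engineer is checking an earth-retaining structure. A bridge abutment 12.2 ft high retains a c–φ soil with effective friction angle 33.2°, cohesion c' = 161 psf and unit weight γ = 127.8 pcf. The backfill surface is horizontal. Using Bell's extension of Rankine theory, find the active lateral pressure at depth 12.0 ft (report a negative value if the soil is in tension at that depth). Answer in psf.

K_a = (1 − sin φ)/(1 + sin φ) = 0.2924.
σ_a = K_a γ z − 2c√K_a = 0.2924×127.8×12.0 − 2×161×0.5407 = 274.2 psf.

274 psf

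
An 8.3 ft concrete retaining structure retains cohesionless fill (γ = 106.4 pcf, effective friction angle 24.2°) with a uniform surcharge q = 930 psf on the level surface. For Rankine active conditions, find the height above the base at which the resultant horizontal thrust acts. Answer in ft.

K_a = 0.4185.
Triangular part P₁ = ½K_aγH² = 1534 at H/3 = 2.767 ft; rectangular part P₂ = K_a q H = 3231 at H/2 = 4.150 ft.
ȳ = (P₁·2.767 + P₂·4.150)/(P₁+P₂) = 3.705 ft.

3.70 ft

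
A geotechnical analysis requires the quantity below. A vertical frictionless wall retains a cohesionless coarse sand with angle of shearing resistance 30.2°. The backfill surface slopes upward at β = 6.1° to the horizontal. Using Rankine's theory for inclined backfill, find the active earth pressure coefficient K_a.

K_a = cos β · (cos β − √(cos²β − cos²φ)) / (cos β + √(cos²β − cos²φ)).
cos β = 0.9943, cos φ = 0.8643, √(cos²β − cos²φ) = 0.4917.
K_a = 0.9943 × (0.9943 − 0.4917)/(0.9943 + 0.4917) = 0.3364.

0.336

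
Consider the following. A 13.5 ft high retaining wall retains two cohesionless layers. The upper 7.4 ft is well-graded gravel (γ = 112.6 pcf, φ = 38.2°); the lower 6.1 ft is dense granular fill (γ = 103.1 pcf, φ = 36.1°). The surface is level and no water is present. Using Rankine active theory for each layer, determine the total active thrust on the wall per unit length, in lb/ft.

2540 lb/ft

K_a1 = tan²(45°−38.2°/2) = 0.2358; K_a2 = tan²(45°−36.1°/2) = 0.2585.
Layer 1: σ at base = K_a1 γ₁ h₁ = 196.5 psf; P₁ = ½×196.5×7.4 = 726.9.
Layer 2: σ_v at top = γ₁h₁ = 833.2; σ_h top = K_a2×833.2 = 215.4; σ_h base = K_a2×(833.2+103.1×6.1) = 378.0.
P₂ = ½(215.4+378.0)×6.1 = 1810. Total P_a = 726.9+1810 = 2537 lb/ft.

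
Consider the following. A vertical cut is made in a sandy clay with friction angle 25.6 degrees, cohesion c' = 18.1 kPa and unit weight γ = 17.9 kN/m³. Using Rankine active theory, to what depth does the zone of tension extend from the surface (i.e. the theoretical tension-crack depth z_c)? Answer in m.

3.21 m

K_a = tan²(45° − 25.6°/2) = 0.3966; √K_a = 0.6297.
The active pressure is zero where K_a γ z = 2c√K_a, so z_c = 2c/(γ√K_a) = 2×18.1/(17.9×0.6297) = 3.211 m.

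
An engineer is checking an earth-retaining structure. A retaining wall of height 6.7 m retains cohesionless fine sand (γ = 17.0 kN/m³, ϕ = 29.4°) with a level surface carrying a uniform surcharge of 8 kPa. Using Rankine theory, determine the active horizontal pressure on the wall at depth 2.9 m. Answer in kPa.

K_a = (1 − sin φ)/(1 + sin φ) = 0.3415.
σ_v = γz + q = 17.0 × 2.9 + 8 = 57.30 kPa.
σ_h = K_a σ_v = 0.3415 × 57.30 = 19.57 kPa.

19.6 kPa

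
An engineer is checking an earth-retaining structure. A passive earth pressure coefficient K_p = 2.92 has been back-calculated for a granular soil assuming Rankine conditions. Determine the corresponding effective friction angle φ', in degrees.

29.3°

K_p = (1+sin φ)/(1−sin φ) ⇒ sin φ = (K_p − 1)/(K_p + 1) = 0.4898.
φ = arcsin(0.4898) = 29.33°.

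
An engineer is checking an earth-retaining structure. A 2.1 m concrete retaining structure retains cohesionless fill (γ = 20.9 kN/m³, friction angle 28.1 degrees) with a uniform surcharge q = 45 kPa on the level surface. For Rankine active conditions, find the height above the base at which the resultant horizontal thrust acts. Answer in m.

K_a = 0.3596.
Triangular part P₁ = ½K_aγH² = 16.57 at H/3 = 0.7000 m; rectangular part P₂ = K_a q H = 33.98 at H/2 = 1.050 m.
ȳ = (P₁·0.7000 + P₂·1.050)/(P₁+P₂) = 0.9353 m.

0.935 m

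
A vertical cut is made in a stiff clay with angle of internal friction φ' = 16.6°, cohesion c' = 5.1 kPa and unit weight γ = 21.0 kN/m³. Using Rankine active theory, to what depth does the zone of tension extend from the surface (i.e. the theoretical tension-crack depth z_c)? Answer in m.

K_a = tan²(45° − 16.6°/2) = 0.5556; √K_a = 0.7454.
The active pressure is zero where K_a γ z = 2c√K_a, so z_c = 2c/(γ√K_a) = 2×5.1/(21.0×0.7454) = 0.6516 m.

0.652 m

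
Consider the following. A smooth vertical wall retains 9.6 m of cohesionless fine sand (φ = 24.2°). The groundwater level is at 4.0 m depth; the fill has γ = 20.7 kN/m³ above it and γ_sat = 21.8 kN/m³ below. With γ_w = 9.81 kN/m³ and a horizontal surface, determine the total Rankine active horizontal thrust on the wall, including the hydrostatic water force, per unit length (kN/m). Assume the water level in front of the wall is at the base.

496 kN/m

K_a = tan²(45° − φ/2) = 0.4185.
γ' = 21.8 − 9.81 = 11.99 kN/m³. Depth below WT = 5.6 m.
σ'_h at WT = K_a γ d_w = 34.65 kPa; at base = 34.65 + K_a γ' × 5.6 = 62.75 kPa.
P₁ (0–4.0 m) = ½×34.65×4.0 = 69.31. P₂ (4.0–9.6 m) = ½(34.65+62.75)×5.6 = 272.7.
P_w = ½ γ_w h₂² = 0.5×9.81×5.6² = 153.8. Total = 69.31+272.7+153.8 = 495.9 kN/m.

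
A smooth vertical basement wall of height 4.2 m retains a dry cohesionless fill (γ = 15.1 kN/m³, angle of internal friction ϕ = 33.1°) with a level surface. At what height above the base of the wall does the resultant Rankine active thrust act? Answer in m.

1.40 m

K_a = 0.2936.
The pressure distribution is triangular, so the resultant acts at H/3 above the base = 4.2/3 = 1.400 m.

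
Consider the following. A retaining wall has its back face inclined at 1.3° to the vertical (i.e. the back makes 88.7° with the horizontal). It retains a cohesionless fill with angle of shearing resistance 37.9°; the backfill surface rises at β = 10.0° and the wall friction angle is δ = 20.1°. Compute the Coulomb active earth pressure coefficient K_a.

0.252

K_a = sin²(α+φ) / [sin²α · sin(α−δ) · (1 + √{sin(φ+δ)sin(φ−β) / (sin(α−δ)sin(α+β))})²].
With α = 88.7°, φ = 37.9°, δ = 20.1°, β = 10.0°: K_a = 0.2524.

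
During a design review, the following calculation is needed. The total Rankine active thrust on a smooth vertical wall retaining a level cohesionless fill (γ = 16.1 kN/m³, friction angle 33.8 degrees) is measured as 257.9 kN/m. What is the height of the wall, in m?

10.6 m

K_a = 0.2851. P_a = ½ K_a γ H² ⇒ H = √(2P_a/(K_a γ)).
H = √(2×257.9/(0.2851×16.1)) = 10.60 m.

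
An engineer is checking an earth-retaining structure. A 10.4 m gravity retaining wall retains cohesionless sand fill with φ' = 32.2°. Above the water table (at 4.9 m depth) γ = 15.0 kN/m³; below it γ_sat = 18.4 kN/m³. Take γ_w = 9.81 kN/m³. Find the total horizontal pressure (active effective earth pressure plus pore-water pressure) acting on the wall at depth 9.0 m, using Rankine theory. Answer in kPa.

73.4 kPa

K_a = (1 − sin φ)/(1 + sin φ) = 0.3047.
γ' = 18.4 − 9.81 = 8.590 kN/m³.
Effective vertical stress at 9.0 m: σ'_v = 15.0×4.9 + 8.590×4.10 = 108.7 kPa.
σ'_h = K_a σ'_v = 0.3047 × 108.7 = 33.13 kPa; u = γ_w × 4.10 = 40.22 kPa.
Total σ_h = 33.13 + 40.22 = 73.35 kPa.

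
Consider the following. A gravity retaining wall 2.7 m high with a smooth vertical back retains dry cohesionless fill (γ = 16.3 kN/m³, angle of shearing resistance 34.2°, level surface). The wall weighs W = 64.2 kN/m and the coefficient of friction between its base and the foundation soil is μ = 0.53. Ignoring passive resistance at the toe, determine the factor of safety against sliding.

K_a = tan²(45° − 34.2°/2) = 0.2803.
P_a = ½K_aγH² = 0.5×0.2803×16.3×2.7² = 16.66 kN/m, acting at H/3 = 0.9000 m above the base.
FS_sliding = μW / P_a = 0.53×64.2 / 16.66 = 2.043.

2.04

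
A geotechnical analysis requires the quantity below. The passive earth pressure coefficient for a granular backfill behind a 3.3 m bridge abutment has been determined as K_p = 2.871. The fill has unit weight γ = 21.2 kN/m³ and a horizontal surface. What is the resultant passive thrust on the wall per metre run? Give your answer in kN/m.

331 kN/m

P = ½ K_p γ H² = 0.5 × 2.871 × 21.2 × 3.3² = 331.4 kN/m.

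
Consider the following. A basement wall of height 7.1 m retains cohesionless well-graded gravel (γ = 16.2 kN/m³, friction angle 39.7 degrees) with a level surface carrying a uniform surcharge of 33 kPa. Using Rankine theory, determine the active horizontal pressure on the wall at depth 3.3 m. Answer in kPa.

K_a = (1 − sin φ)/(1 + sin φ) = 0.2204.
σ_v = γz + q = 16.2 × 3.3 + 33 = 86.46 kPa.
σ_h = K_a σ_v = 0.2204 × 86.46 = 19.06 kPa.

19.1 kPa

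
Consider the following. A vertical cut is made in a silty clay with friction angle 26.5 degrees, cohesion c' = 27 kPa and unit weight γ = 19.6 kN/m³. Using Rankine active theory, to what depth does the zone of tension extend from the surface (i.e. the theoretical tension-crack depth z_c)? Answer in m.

K_a = tan²(45° − 26.5°/2) = 0.3829; √K_a = 0.6188.
The active pressure is zero where K_a γ z = 2c√K_a, so z_c = 2c/(γ√K_a) = 2×27/(19.6×0.6188) = 4.452 m.

4.45 m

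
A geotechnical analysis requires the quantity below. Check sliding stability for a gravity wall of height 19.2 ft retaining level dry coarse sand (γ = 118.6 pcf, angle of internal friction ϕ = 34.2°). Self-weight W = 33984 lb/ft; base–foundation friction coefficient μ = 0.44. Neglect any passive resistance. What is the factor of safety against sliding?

2.44

K_a = tan²(45° − 34.2°/2) = 0.2803.
P_a = ½K_aγH² = 0.5×0.2803×118.6×19.2² = 6128 lb/ft, acting at H/3 = 6.400 ft above the base.
FS_sliding = μW / P_a = 0.44×33984 / 6128 = 2.440.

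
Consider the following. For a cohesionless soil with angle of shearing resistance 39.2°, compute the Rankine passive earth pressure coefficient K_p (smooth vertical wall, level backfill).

K_p = (1 + sin φ)/(1 − sin φ) = tan²(45° + 39.2°/2) = 4.435.

4.44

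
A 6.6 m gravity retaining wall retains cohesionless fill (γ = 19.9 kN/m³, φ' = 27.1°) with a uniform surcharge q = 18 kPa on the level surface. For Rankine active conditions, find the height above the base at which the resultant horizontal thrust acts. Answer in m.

2.44 m

K_a = 0.3741.
Triangular part P₁ = ½K_aγH² = 162.1 at H/3 = 2.200 m; rectangular part P₂ = K_a q H = 44.44 at H/2 = 3.300 m.
ȳ = (P₁·2.200 + P₂·3.300)/(P₁+P₂) = 2.437 m.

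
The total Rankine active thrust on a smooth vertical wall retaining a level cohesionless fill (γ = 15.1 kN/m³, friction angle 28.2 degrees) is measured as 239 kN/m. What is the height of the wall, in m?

9.40 m

K_a = 0.3582. P_a = ½ K_a γ H² ⇒ H = √(2P_a/(K_a γ)).
H = √(2×239/(0.3582×15.1)) = 9.401 m.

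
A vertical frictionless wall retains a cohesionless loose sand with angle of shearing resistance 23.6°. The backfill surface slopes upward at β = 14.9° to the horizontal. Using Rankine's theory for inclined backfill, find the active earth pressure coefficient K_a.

0.501

K_a = cos β · (cos β − √(cos²β − cos²φ)) / (cos β + √(cos²β − cos²φ)).
cos β = 0.9664, cos φ = 0.9164, √(cos²β − cos²φ) = 0.3069.
K_a = 0.9664 × (0.9664 − 0.3069)/(0.9664 + 0.3069) = 0.5006.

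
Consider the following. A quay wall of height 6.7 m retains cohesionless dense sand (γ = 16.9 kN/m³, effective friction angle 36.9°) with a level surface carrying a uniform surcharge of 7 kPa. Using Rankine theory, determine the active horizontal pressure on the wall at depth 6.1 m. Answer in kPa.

K_a = (1 − sin φ)/(1 + sin φ) = 0.2497.
σ_v = γz + q = 16.9 × 6.1 + 7 = 110.1 kPa.
σ_h = K_a σ_v = 0.2497 × 110.1 = 27.49 kPa.

27.5 kPa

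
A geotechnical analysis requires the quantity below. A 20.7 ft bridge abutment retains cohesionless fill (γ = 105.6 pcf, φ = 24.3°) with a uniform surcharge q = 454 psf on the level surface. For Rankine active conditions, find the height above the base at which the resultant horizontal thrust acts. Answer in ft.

K_a = 0.4169.
Triangular part P₁ = ½K_aγH² = 9432 at H/3 = 6.900 ft; rectangular part P₂ = K_a q H = 3918 at H/2 = 10.35 ft.
ȳ = (P₁·6.900 + P₂·10.35)/(P₁+P₂) = 7.913 ft.

7.91 ft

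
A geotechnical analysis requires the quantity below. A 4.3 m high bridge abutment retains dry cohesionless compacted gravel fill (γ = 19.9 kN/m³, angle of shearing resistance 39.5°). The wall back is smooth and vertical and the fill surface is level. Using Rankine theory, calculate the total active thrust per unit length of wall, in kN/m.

40.9 kN/m

K_a = tan²(45° − φ/2) = 0.2224.
P_a = ½ K_a γ H² = 0.5 × 0.2224 × 19.9 × 4.3² = 40.92 kN/m.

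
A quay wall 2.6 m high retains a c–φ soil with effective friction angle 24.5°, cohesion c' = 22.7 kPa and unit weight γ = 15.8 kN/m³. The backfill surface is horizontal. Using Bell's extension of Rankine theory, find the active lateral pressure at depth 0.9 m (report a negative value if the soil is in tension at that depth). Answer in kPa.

K_a = (1 − sin φ)/(1 + sin φ) = 0.4137.
σ_a = K_a γ z − 2c√K_a = 0.4137×15.8×0.9 − 2×22.7×0.6432 = -23.32 kPa.

-23.3 kPa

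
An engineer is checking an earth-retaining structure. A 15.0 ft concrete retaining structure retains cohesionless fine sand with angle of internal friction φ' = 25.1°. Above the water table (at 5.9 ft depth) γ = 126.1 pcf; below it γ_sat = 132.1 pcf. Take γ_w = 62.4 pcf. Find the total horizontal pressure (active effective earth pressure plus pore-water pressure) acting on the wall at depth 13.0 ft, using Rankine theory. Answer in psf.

944 psf

K_a = (1 − sin φ)/(1 + sin φ) = 0.4043.
γ' = 132.1 − 62.4 = 69.70 pcf.
Effective vertical stress at 13.0 ft: σ'_v = 126.1×5.9 + 69.70×7.10 = 1239 psf.
σ'_h = K_a σ'_v = 0.4043 × 1239 = 500.9 psf; u = γ_w × 7.10 = 443.0 psf.
Total σ_h = 500.9 + 443.0 = 943.9 psf.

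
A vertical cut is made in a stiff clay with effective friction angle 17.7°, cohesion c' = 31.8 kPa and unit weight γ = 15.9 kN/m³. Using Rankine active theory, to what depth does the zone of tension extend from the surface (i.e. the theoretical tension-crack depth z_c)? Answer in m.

5.48 m

K_a = tan²(45° − 17.7°/2) = 0.5337; √K_a = 0.7306.
The active pressure is zero where K_a γ z = 2c√K_a, so z_c = 2c/(γ√K_a) = 2×31.8/(15.9×0.7306) = 5.475 m.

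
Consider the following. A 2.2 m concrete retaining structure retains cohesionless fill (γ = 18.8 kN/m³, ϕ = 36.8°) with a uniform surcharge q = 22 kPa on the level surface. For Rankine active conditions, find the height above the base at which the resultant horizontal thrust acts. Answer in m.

0.922 m

K_a = 0.2508.
Triangular part P₁ = ½K_aγH² = 11.41 at H/3 = 0.7333 m; rectangular part P₂ = K_a q H = 12.14 at H/2 = 1.100 m.
ȳ = (P₁·0.7333 + P₂·1.100)/(P₁+P₂) = 0.9223 m.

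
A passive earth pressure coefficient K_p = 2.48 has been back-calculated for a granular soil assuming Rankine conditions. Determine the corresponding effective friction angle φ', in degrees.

25.2°

K_p = (1+sin φ)/(1−sin φ) ⇒ sin φ = (K_p − 1)/(K_p + 1) = 0.4253.
φ = arcsin(0.4253) = 25.17°.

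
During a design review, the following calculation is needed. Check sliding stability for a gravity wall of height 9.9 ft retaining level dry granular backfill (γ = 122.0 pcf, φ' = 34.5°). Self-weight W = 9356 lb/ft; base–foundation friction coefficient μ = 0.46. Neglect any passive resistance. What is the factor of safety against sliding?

K_a = tan²(45° − 34.5°/2) = 0.2768.
P_a = ½K_aγH² = 0.5×0.2768×122.0×9.9² = 1655 lb/ft, acting at H/3 = 3.300 ft above the base.
FS_sliding = μW / P_a = 0.46×9356 / 1655 = 2.601.

2.60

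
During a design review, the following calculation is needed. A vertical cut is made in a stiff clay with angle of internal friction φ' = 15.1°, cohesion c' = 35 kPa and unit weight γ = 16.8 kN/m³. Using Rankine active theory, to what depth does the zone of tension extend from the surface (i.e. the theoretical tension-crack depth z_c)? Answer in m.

K_a = tan²(45° − 15.1°/2) = 0.5867; √K_a = 0.7659.
The active pressure is zero where K_a γ z = 2c√K_a, so z_c = 2c/(γ√K_a) = 2×35/(16.8×0.7659) = 5.440 m.

5.44 m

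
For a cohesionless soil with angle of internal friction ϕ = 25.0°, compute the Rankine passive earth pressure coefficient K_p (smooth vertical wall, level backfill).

K_p = (1 + sin φ)/(1 − sin φ) = tan²(45° + 25.0°/2) = 2.464.

2.46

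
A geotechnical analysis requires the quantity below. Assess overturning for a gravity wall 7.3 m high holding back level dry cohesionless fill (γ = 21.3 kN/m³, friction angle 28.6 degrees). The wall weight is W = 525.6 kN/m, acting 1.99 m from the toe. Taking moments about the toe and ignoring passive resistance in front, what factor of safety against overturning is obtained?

2.15

K_a = tan²(45° − 28.6°/2) = 0.3525.
P_a = ½K_aγH² = 0.5×0.3525×21.3×7.3² = 200.1 kN/m, acting at H/3 = 2.433 m above the base.
Overturning moment M_o = P_a × H/3 = 200.1 × 2.433 = 486.9.
Resisting moment M_r = W × 1.99 = 525.6 × 1.99 = 1046.
FS_overturning = M_r/M_o = 1046/486.9 = 2.148.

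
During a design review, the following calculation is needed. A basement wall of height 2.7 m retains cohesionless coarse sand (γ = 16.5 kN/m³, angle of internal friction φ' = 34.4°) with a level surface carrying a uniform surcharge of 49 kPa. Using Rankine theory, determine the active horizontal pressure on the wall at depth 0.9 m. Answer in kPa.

17.7 kPa

K_a = (1 − sin φ)/(1 + sin φ) = 0.2780.
σ_v = γz + q = 16.5 × 0.9 + 49 = 63.85 kPa.
σ_h = K_a σ_v = 0.2780 × 63.85 = 17.75 kPa.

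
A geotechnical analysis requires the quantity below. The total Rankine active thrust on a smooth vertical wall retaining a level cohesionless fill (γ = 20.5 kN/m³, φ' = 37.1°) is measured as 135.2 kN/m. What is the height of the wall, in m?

K_a = 0.2475. P_a = ½ K_a γ H² ⇒ H = √(2P_a/(K_a γ)).
H = √(2×135.2/(0.2475×20.5)) = 7.300 m.

7.30 m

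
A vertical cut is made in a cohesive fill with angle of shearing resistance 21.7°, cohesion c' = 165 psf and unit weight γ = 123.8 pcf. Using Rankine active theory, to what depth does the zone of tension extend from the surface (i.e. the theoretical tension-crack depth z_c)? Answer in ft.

3.93 ft

K_a = tan²(45° − 21.7°/2) = 0.4601; √K_a = 0.6783.
The active pressure is zero where K_a γ z = 2c√K_a, so z_c = 2c/(γ√K_a) = 2×165/(123.8×0.6783) = 3.930 ft.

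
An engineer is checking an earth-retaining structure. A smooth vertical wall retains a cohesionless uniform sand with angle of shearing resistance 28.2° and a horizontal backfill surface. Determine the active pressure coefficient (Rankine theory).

0.358

K_a = (1 − sin φ)/(1 + sin φ) = (1 − sin 28.2°)/(1 + sin 28.2°) = 0.3582.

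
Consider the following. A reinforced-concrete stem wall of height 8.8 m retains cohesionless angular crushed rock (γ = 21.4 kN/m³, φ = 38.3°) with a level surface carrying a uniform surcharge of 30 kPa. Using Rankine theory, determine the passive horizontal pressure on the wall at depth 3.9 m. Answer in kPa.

K_p = (1 + sin φ)/(1 − sin φ) = 4.260.
σ_v = γz + q = 21.4 × 3.9 + 30 = 113.5 kPa.
σ_h = K_p σ_v = 4.260 × 113.5 = 483.4 kPa.

483 kPa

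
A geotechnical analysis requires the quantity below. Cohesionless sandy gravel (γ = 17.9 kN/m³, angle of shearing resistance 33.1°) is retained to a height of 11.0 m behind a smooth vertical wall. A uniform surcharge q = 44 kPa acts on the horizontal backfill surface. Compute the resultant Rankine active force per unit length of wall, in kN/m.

460 kN/m

K_a = tan²(45° − φ/2) = 0.2936.
Soil triangle: ½ K_a γ H² = 0.5×0.2936×17.9×11.0² = 317.9 kN/m.
Surcharge rectangle: K_a q H = 0.2936×44×11.0 = 142.1 kN/m.
Total = 317.9 + 142.1 = 460.0 kN/m.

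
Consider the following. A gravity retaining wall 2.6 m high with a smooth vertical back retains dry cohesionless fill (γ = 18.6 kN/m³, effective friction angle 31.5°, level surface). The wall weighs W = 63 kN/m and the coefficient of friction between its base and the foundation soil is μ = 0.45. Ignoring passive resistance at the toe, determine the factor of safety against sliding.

1.44

K_a = tan²(45° − 31.5°/2) = 0.3136.
P_a = ½K_aγH² = 0.5×0.3136×18.6×2.6² = 19.72 kN/m, acting at H/3 = 0.8667 m above the base.
FS_sliding = μW / P_a = 0.45×63 / 19.72 = 1.438.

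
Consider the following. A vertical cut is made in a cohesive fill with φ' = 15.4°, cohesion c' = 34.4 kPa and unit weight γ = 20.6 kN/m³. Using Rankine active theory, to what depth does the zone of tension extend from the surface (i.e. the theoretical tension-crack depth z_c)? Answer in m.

K_a = tan²(45° − 15.4°/2) = 0.5803; √K_a = 0.7618.
The active pressure is zero where K_a γ z = 2c√K_a, so z_c = 2c/(γ√K_a) = 2×34.4/(20.6×0.7618) = 4.384 m.

4.38 m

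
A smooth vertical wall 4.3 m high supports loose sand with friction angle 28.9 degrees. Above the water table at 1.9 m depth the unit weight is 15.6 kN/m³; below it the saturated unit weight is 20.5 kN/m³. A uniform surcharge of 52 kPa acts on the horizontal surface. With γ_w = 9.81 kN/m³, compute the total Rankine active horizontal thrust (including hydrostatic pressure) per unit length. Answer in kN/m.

K_a = tan²(45° − φ/2) = 0.3484.
γ' = 20.5 − 9.81 = 10.69 kN/m³. h₂ = H − d_w = 2.4 m.
σ'_h: at surface K_a·q = 18.11; at WT K_a(q+γd_w) = 28.44; at base K_a(q+γd_w+γ'h₂) = 37.38 kPa.
P₁ = ½(18.11+28.44)×1.9 = 44.23; P₂ = ½(28.44+37.38)×2.4 = 78.98; P_w = ½γ_w h₂² = 28.25.
Total = 44.23+78.98+28.25 = 151.5 kN/m.

151 kN/m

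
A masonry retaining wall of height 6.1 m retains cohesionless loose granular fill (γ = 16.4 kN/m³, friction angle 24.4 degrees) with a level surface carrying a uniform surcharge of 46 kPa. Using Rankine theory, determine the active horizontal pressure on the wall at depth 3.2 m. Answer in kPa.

40.9 kPa

K_a = (1 − sin φ)/(1 + sin φ) = 0.4153.
σ_v = γz + q = 16.4 × 3.2 + 46 = 98.48 kPa.
σ_h = K_a σ_v = 0.4153 × 98.48 = 40.90 kPa.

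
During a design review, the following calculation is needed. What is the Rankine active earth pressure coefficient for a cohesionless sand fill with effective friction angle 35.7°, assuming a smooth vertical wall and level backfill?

K_a = tan²(45° − φ/2) = tan²(27.15°) = 0.2630.

0.263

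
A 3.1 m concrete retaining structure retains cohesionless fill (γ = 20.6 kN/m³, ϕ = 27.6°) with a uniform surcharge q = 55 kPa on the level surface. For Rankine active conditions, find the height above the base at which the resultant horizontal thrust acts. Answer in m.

K_a = 0.3668.
Triangular part P₁ = ½K_aγH² = 36.30 at H/3 = 1.033 m; rectangular part P₂ = K_a q H = 62.54 at H/2 = 1.550 m.
ȳ = (P₁·1.033 + P₂·1.550)/(P₁+P₂) = 1.360 m.

1.36 m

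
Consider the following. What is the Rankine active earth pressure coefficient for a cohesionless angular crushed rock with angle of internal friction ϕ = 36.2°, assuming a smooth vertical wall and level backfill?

K_a = tan²(45° − φ/2) = tan²(26.90°) = 0.2574.

0.257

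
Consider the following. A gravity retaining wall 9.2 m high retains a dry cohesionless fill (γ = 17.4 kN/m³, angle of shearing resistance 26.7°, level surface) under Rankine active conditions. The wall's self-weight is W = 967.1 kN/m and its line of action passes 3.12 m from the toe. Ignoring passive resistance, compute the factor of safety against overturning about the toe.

3.52

K_a = tan²(45° − 26.7°/2) = 0.3800.
P_a = ½K_aγH² = 0.5×0.3800×17.4×9.2² = 279.8 kN/m, acting at H/3 = 3.067 m above the base.
Overturning moment M_o = P_a × H/3 = 279.8 × 3.067 = 858.0.
Resisting moment M_r = W × 3.12 = 967.1 × 3.12 = 3017.
FS_overturning = M_r/M_o = 3017/858.0 = 3.517.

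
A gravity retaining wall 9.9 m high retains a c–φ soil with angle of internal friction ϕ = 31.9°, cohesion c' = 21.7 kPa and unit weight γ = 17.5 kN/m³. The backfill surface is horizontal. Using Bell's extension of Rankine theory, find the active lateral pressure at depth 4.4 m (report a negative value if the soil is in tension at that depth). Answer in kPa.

K_a = (1 − sin φ)/(1 + sin φ) = 0.3085.
σ_a = K_a γ z − 2c√K_a = 0.3085×17.5×4.4 − 2×21.7×0.5555 = -0.3501 kPa.

-0.350 kPa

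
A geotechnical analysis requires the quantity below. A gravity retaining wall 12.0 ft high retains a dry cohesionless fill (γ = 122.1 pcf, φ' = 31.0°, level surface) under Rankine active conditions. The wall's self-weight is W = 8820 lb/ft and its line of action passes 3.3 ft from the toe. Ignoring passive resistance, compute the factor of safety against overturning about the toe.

K_a = tan²(45° − 31.0°/2) = 0.3201.
P_a = ½K_aγH² = 0.5×0.3201×122.1×12.0² = 2814 lb/ft, acting at H/3 = 4.000 ft above the base.
Overturning moment M_o = P_a × H/3 = 2814 × 4.000 = 11260.
Resisting moment M_r = W × 3.3 = 8820 × 3.3 = 29110.
FS_overturning = M_r/M_o = 29110/11260 = 2.586.

2.59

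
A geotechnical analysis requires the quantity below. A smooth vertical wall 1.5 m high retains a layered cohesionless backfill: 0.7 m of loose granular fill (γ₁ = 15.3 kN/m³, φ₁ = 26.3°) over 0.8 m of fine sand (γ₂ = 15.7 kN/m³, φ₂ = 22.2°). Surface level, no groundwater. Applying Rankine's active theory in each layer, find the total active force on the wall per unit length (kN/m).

K_a1 = tan²(45°−26.3°/2) = 0.3859; K_a2 = tan²(45°−22.2°/2) = 0.4515.
Layer 1: σ at base = K_a1 γ₁ h₁ = 4.133 kPa; P₁ = ½×4.133×0.7 = 1.447.
Layer 2: σ_v at top = γ₁h₁ = 10.71; σ_h top = K_a2×10.71 = 4.836; σ_h base = K_a2×(10.71+15.7×0.8) = 10.51.
P₂ = ½(4.836+10.51)×0.8 = 6.137. Total P_a = 1.447+6.137 = 7.584 kN/m.

7.58 kN/m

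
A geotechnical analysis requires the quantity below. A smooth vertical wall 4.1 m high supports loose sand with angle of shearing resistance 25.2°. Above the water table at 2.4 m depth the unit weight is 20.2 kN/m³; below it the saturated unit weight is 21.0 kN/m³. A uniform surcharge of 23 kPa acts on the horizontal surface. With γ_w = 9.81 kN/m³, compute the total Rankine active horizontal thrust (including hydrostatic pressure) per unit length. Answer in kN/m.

115 kN/m

K_a = tan²(45° − φ/2) = 0.4027.
γ' = 21.0 − 9.81 = 11.19 kN/m³. h₂ = H − d_w = 1.7 m.
σ'_h: at surface K_a·q = 9.263; at WT K_a(q+γd_w) = 28.79; at base K_a(q+γd_w+γ'h₂) = 36.45 kPa.
P₁ = ½(9.263+28.79)×2.4 = 45.66; P₂ = ½(28.79+36.45)×1.7 = 55.45; P_w = ½γ_w h₂² = 14.18.
Total = 45.66+55.45+14.18 = 115.3 kN/m.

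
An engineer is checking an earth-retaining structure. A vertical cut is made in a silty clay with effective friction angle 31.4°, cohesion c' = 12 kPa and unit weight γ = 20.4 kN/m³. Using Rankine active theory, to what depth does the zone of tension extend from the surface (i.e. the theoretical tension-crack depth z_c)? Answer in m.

2.10 m

K_a = tan²(45° − 31.4°/2) = 0.3149; √K_a = 0.5612.
The active pressure is zero where K_a γ z = 2c√K_a, so z_c = 2c/(γ√K_a) = 2×12/(20.4×0.5612) = 2.096 m.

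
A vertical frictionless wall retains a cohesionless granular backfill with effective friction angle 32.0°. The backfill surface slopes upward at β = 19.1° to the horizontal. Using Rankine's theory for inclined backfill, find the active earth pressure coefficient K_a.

0.366

K_a = cos β · (cos β − √(cos²β − cos²φ)) / (cos β + √(cos²β − cos²φ)).
cos β = 0.9449, cos φ = 0.8480, √(cos²β − cos²φ) = 0.4168.
K_a = 0.9449 × (0.9449 − 0.4168)/(0.9449 + 0.4168) = 0.3665.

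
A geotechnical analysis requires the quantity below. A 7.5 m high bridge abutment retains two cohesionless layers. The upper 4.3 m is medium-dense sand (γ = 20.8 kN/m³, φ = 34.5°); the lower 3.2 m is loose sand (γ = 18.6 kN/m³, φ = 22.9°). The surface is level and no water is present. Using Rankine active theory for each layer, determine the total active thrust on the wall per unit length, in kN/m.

221 kN/m

K_a1 = tan²(45°−34.5°/2) = 0.2768; K_a2 = tan²(45°−22.9°/2) = 0.4398.
Layer 1: σ at base = K_a1 γ₁ h₁ = 24.76 kPa; P₁ = ½×24.76×4.3 = 53.23.
Layer 2: σ_v at top = γ₁h₁ = 89.44; σ_h top = K_a2×89.44 = 39.33; σ_h base = K_a2×(89.44+18.6×3.2) = 65.51.
P₂ = ½(39.33+65.51)×3.2 = 167.7. Total P_a = 53.23+167.7 = 221.0 kN/m.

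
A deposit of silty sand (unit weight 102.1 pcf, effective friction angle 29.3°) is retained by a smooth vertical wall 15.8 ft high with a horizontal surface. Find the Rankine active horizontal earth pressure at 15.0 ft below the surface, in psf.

K_a = (1 − sin φ)/(1 + sin φ) = 0.3428.
σ_h = K_a γ z = 0.3428 × 102.1 × 15.0 = 525.1 psf.

525 psf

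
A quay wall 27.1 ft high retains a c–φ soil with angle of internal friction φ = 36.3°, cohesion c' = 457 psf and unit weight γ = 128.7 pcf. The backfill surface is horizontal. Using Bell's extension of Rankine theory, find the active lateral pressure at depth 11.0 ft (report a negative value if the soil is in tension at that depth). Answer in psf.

-99.9 psf

K_a = (1 − sin φ)/(1 + sin φ) = 0.2563.
σ_a = K_a γ z − 2c√K_a = 0.2563×128.7×11.0 − 2×457×0.5062 = -99.89 psf.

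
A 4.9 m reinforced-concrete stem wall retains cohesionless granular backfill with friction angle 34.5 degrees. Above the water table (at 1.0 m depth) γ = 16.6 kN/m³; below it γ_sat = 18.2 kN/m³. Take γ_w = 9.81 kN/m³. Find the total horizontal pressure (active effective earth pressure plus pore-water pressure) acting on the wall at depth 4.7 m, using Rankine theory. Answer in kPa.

49.5 kPa

K_a = (1 − sin φ)/(1 + sin φ) = 0.2768.
γ' = 18.2 − 9.81 = 8.390 kN/m³.
Effective vertical stress at 4.7 m: σ'_v = 16.6×1.0 + 8.390×3.70 = 47.64 kPa.
σ'_h = K_a σ'_v = 0.2768 × 47.64 = 13.19 kPa; u = γ_w × 3.70 = 36.30 kPa.
Total σ_h = 13.19 + 36.30 = 49.48 kPa.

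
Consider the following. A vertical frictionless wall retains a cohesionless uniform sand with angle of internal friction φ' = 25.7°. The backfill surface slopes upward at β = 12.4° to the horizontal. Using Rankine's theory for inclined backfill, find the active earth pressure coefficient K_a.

0.433

K_a = cos β · (cos β − √(cos²β − cos²φ)) / (cos β + √(cos²β − cos²φ)).
cos β = 0.9767, cos φ = 0.9011, √(cos²β − cos²φ) = 0.3768.
K_a = 0.9767 × (0.9767 − 0.3768)/(0.9767 + 0.3768) = 0.4329.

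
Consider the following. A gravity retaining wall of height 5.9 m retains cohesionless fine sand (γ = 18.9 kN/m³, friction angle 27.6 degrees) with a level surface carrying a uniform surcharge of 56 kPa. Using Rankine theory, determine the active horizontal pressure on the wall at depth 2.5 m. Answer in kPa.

K_a = (1 − sin φ)/(1 + sin φ) = 0.3668.
σ_v = γz + q = 18.9 × 2.5 + 56 = 103.2 kPa.
σ_h = K_a σ_v = 0.3668 × 103.2 = 37.87 kPa.

37.9 kPa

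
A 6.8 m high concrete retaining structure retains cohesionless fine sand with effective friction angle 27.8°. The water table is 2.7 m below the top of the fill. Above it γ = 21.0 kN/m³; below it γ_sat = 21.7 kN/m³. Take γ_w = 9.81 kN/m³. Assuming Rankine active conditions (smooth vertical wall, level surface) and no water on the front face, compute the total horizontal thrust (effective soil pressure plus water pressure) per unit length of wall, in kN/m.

231 kN/m

K_a = tan²(45° − φ/2) = 0.3639.
γ' = 21.7 − 9.81 = 11.89 kN/m³. Depth below WT = 4.1 m.
σ'_h at WT = K_a γ d_w = 20.63 kPa; at base = 20.63 + K_a γ' × 4.1 = 38.37 kPa.
P₁ (0–2.7 m) = ½×20.63×2.7 = 27.85. P₂ (2.7–6.8 m) = ½(20.63+38.37)×4.1 = 121.0.
P_w = ½ γ_w h₂² = 0.5×9.81×4.1² = 82.45. Total = 27.85+121.0+82.45 = 231.3 kN/m.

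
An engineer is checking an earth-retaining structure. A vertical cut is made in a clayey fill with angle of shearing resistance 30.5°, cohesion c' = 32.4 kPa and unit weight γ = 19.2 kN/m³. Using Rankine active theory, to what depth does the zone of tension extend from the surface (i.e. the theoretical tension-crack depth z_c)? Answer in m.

5.91 m

K_a = tan²(45° − 30.5°/2) = 0.3267; √K_a = 0.5715.
The active pressure is zero where K_a γ z = 2c√K_a, so z_c = 2c/(γ√K_a) = 2×32.4/(19.2×0.5715) = 5.905 m.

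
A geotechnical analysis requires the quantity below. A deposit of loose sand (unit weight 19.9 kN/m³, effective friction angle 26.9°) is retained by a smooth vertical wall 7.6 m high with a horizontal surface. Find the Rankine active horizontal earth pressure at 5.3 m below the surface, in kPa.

K_a = (1 − sin φ)/(1 + sin φ) = 0.3770.
σ_h = K_a γ z = 0.3770 × 19.9 × 5.3 = 39.76 kPa.

39.8 kPa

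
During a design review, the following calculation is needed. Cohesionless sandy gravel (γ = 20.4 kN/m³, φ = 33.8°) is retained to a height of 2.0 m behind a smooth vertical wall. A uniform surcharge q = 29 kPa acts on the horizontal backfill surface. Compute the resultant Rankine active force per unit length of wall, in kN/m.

28.2 kN/m

K_a = tan²(45° − φ/2) = 0.2851.
Soil triangle: ½ K_a γ H² = 0.5×0.2851×20.4×2.0² = 11.63 kN/m.
Surcharge rectangle: K_a q H = 0.2851×29×2.0 = 16.54 kN/m.
Total = 11.63 + 16.54 = 28.17 kN/m.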